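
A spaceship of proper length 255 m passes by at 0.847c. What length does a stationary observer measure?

Proper length L₀ = 255 m
γ = 1/√(1 - 0.847²) = 1.881
L = L₀/γ = 255/1.881 = 135.6 m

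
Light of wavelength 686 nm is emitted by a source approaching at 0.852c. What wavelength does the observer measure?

β = 0.852
Wavelength Doppler factor = √(0.148/1.852) = √(0.07991) = 0.2827
λ_obs = 686 × 0.2827 = 193.9 nm (blueshift)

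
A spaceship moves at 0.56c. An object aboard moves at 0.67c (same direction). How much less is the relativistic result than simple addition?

Classical: u' + v = 0.67 + 0.56 = 1.23c
Relativistic: u = (0.67 + 0.56)/(1 + 0.3752) = 1.23/1.3752 = 0.8944c
Difference: 1.23 - 0.8944 = 0.3356c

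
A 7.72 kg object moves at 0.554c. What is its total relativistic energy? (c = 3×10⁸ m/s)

γ = 1/√(1 - 0.554²) = 1.2012
mc² = 7.72 × (3×10⁸)² = 6.948×10¹⁷ J
E = γmc² = 1.2012 × 6.948×10¹⁷ = 8.346×10¹⁷ J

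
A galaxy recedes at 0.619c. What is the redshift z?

β = 0.619
(1+β)/(1-β) = 1.619/0.381 = 4.249
√(4.249) = 2.061
z = 2.061 - 1 = 1.061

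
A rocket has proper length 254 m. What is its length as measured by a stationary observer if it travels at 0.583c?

Proper length L₀ = 254 m
γ = 1/√(1 - 0.583²) = 1.2308
L = L₀/γ = 254/1.2308 = 206.4 m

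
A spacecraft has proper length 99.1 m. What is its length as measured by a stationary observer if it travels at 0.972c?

Proper length L₀ = 99.1 m
γ = 1/√(1 - 0.972²) = 4.2557
L = L₀/γ = 99.1/4.2557 = 23.29 m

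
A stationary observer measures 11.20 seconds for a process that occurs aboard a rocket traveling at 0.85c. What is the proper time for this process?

Dilated time Δt = 11.20 seconds
γ = 1/√(1 - 0.85²) = 1.8983
Δt₀ = Δt/γ = 11.20/1.8983 = 5.900 seconds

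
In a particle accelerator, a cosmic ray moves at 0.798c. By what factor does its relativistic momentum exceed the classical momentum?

p_rel = γmv, p_class = mv
Ratio = γ = 1/√(1 - 0.798²)
= 1/√(0.363196) = 1.659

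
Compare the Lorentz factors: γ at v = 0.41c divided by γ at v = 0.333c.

γ₁ = 1/√(1 - 0.41²) = 1.0964
γ₂ = 1/√(1 - 0.333²) = 1.0605
γ₁/γ₂ = 1.0964/1.0605 = 1.034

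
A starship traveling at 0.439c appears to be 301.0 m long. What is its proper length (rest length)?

Contracted length L = 301.0 m
γ = 1/√(1 - 0.439²) = 1.113
L₀ = γL = 1.113 × 301.0 = 335.0 m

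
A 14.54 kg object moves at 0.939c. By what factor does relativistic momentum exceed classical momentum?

p_rel = γmv, p_class = mv
Ratio = γ = 1/√(1 - 0.939²) = 2.908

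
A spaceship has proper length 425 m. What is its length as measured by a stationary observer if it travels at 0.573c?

Proper length L₀ = 425 m
γ = 1/√(1 - 0.573²) = 1.2202
L = L₀/γ = 425/1.2202 = 348.3 m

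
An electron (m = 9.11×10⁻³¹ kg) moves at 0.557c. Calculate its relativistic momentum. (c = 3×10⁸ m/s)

γ = 1/√(1 - 0.557²) = 1.204
v = 0.557 × 3×10⁸ = 1.671×10⁸ m/s
p = γmv = 1.204 × 9.11×10⁻³¹ × 1.671×10⁸ = 1.833×10⁻²² kg·m/s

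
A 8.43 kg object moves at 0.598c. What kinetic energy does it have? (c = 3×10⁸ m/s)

γ = 1/√(1 - 0.598²) = 1.2477
γ - 1 = 0.2477
KE = (γ-1)mc² = 0.2477 × 8.43 × (3×10⁸)² = 1.879×10¹⁷ J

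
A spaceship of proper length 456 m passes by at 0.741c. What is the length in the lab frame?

Proper length L₀ = 456 m
γ = 1/√(1 - 0.741²) = 1.489
L = L₀/γ = 456/1.489 = 306.2 m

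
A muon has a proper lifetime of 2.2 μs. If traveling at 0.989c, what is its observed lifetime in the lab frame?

Proper lifetime τ₀ = 2.2 μs
γ = 1/√(1 - 0.989²) = 6.761
τ = γτ₀ = 6.761 × 2.2 μs = 14.87 μs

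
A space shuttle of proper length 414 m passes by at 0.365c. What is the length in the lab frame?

Proper length L₀ = 414 m
γ = 1/√(1 - 0.365²) = 1.0741
L = L₀/γ = 414/1.0741 = 385.4 m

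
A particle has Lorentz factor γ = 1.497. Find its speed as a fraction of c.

From γ = 1/√(1 - v²/c²):
1/γ² = 1/1.497² = 0.4462
v²/c² = 1 - 0.4462 = 0.5538
v/c = √(0.5538) = 0.7442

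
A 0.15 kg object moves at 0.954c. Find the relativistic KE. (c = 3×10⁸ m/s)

γ = 1/√(1 - 0.954²) = 3.3355
γ - 1 = 2.3355
KE = (γ-1)mc² = 2.3355 × 0.15 × (3×10⁸)² = 3.153×10¹⁶ J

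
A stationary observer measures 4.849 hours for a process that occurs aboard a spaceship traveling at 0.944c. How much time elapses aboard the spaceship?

Dilated time Δt = 4.849 hours
γ = 1/√(1 - 0.944²) = 3.031
Δt₀ = Δt/γ = 4.849/3.031 = 1.600 hours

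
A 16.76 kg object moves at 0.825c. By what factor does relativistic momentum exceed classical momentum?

p_rel = γmv, p_class = mv
Ratio = γ = 1/√(1 - 0.825²) = 1.769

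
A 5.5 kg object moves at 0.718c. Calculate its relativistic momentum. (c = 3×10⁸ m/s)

γ = 1/√(1 - 0.718²) = 1.437
v = 0.718 × 3×10⁸ = 2.154×10⁸ m/s
p = γmv = 1.437 × 5.5 × 2.154×10⁸ = 1.702×10⁹ kg·m/s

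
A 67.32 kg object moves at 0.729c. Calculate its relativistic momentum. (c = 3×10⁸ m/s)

γ = 1/√(1 - 0.729²) = 1.461
v = 0.729 × 3×10⁸ = 2.187×10⁸ m/s
p = γmv = 1.461 × 67.32 × 2.187×10⁸ = 2.151×10¹⁰ kg·m/s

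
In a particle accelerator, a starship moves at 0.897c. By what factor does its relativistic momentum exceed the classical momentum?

p_rel = γmv, p_class = mv
Ratio = γ = 1/√(1 - 0.897²)
= 1/√(0.195391) = 2.262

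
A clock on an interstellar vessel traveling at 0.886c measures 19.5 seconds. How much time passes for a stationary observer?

Proper time Δt₀ = 19.5 seconds
γ = 1/√(1 - 0.886²) = 2.1566
Δt = γΔt₀ = 2.1566 × 19.5 = 42.05 seconds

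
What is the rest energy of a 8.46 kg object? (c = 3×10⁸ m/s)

c² = (3×10⁸)² = 9.000×10¹⁶ m²/s²
E₀ = mc² = 8.46 × 9.000×10¹⁶ = 7.614×10¹⁷ J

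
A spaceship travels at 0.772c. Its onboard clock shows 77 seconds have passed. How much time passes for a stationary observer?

Proper time Δt₀ = 77 seconds
γ = 1/√(1 - 0.772²) = 1.573
Δt = γΔt₀ = 1.573 × 77 = 121.1 seconds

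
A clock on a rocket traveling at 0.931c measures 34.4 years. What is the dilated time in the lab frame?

Proper time Δt₀ = 34.4 years
γ = 1/√(1 - 0.931²) = 2.7396
Δt = γΔt₀ = 2.7396 × 34.4 = 94.24 years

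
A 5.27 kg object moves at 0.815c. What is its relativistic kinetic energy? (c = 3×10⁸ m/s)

γ = 1/√(1 - 0.815²) = 1.7257
γ - 1 = 0.7257
KE = (γ-1)mc² = 0.7257 × 5.27 × (3×10⁸)² = 3.442×10¹⁷ J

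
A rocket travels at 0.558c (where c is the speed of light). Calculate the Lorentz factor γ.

v/c = 0.558, so (v/c)² = 0.311364
1 - (v/c)² = 0.688636
γ = 1/√(0.688636) = 1.205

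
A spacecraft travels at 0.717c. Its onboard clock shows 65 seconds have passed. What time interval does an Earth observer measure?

Proper time Δt₀ = 65 seconds
γ = 1/√(1 - 0.717²) = 1.4346
Δt = γΔt₀ = 1.4346 × 65 = 93.25 seconds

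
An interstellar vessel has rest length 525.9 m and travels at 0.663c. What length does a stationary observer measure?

Proper length L₀ = 525.9 m
γ = 1/√(1 - 0.663²) = 1.3358
L = L₀/γ = 525.9/1.3358 = 393.7 m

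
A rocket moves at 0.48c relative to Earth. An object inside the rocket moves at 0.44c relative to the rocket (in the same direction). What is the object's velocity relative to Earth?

u = (u' + v)/(1 + u'v/c²)
Numerator: 0.44 + 0.48 = 0.92
Denominator: 1 + 0.2112 = 1.2112
u = 0.92/1.2112 = 0.7596c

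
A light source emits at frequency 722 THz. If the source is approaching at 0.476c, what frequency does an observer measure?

β = v/c = 0.476
(1+β)/(1-β) = 1.476/0.524 = 2.817
Doppler factor = √(2.817) = 1.678
f_obs = 722 × 1.678 = 1212 THz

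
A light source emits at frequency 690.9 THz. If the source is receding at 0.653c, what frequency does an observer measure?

β = v/c = 0.653
(1-β)/(1+β) = 0.347/1.653 = 0.20992
Doppler factor = √(0.20992) = 0.4582
f_obs = 690.9 × 0.4582 = 316.6 THz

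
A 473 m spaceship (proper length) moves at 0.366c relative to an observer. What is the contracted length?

Proper length L₀ = 473 m
γ = 1/√(1 - 0.366²) = 1.0746
L = L₀/γ = 473/1.0746 = 440.2 m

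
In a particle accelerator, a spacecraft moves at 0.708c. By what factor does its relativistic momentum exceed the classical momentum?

p_rel = γmv, p_class = mv
Ratio = γ = 1/√(1 - 0.708²)
= 1/√(0.498736) = 1.416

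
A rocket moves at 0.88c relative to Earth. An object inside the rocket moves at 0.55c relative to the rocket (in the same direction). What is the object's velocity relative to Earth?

u = (u' + v)/(1 + u'v/c²)
Numerator: 0.55 + 0.88 = 1.43
Denominator: 1 + 0.484 = 1.484
u = 1.43/1.484 = 0.9636c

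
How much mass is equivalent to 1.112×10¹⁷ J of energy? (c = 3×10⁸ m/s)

From E = mc², we get m = E/c²
c² = (3×10⁸)² = 9×10¹⁶ m²/s²
m = 1.112×10¹⁷ / 9×10¹⁶ = 1.236 kg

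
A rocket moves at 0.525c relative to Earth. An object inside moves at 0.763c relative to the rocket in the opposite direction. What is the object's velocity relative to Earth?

Object's velocity in rocket frame is u' = -0.763c
u = (u' + v)/(1 + u'v/c²) = (v - 0.763)/(1 - 0.763·v/c²)
Numerator: 0.525 - 0.763 = -0.238
Denominator: 1 - 0.400575 = 0.599425
u = -0.238/0.599425 = -0.3970c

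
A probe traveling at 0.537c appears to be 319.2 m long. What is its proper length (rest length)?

Contracted length L = 319.2 m
γ = 1/√(1 - 0.537²) = 1.1854
L₀ = γL = 1.1854 × 319.2 = 378.4 m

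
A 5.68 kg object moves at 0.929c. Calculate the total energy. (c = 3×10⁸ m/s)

γ = 1/√(1 - 0.929²) = 2.702
mc² = 5.68 × (3×10⁸)² = 5.112×10¹⁷ J
E = γmc² = 2.702 × 5.112×10¹⁷ = 1.381×10¹⁸ J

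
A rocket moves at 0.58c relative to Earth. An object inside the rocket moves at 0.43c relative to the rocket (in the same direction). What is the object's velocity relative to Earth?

u = (u' + v)/(1 + u'v/c²)
Numerator: 0.43 + 0.58 = 1.01
Denominator: 1 + 0.2494 = 1.2494
u = 1.01/1.2494 = 0.8084c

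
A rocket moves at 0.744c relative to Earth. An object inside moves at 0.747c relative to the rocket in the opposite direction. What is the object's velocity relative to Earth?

Object's velocity in rocket frame is u' = -0.747c
u = (u' + v)/(1 + u'v/c²) = (v - 0.747)/(1 - 0.747·v/c²)
Numerator: 0.744 - 0.747 = -0.003
Denominator: 1 - 0.555768 = 0.444232
u = -0.003/0.444232 = -0.006753c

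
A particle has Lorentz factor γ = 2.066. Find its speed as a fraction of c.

From γ = 1/√(1 - v²/c²):
1/γ² = 1/2.066² = 0.23428
v²/c² = 1 - 0.23428 = 0.76572
v/c = √(0.76572) = 0.8751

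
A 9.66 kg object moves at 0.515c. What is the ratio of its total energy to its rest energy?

E = γmc², E₀ = mc²
E/E₀ = γ = 1/√(1 - 0.515²) = 1.167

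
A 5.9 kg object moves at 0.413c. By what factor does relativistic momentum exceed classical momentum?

p_rel = γmv, p_class = mv
Ratio = γ = 1/√(1 - 0.413²) = 1.098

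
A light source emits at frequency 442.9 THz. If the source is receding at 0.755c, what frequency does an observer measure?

β = v/c = 0.755
(1-β)/(1+β) = 0.245/1.755 = 0.1396
Doppler factor = √(0.1396) = 0.3736
f_obs = 442.9 × 0.3736 = 165.5 THz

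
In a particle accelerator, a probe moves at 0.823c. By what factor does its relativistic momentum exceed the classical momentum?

p_rel = γmv, p_class = mv
Ratio = γ = 1/√(1 - 0.823²)
= 1/√(0.322671) = 1.760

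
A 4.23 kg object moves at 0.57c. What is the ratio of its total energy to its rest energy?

E = γmc², E₀ = mc²
E/E₀ = γ = 1/√(1 - 0.57²) = 1.217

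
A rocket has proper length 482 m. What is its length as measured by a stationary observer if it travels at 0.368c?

Proper length L₀ = 482 m
γ = 1/√(1 - 0.368²) = 1.0755
L = L₀/γ = 482/1.0755 = 448.2 m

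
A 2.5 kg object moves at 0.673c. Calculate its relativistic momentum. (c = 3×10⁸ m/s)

γ = 1/√(1 - 0.673²) = 1.352
v = 0.673 × 3×10⁸ = 2.019×10⁸ m/s
p = γmv = 1.352 × 2.5 × 2.019×10⁸ = 6.824×10⁸ kg·m/s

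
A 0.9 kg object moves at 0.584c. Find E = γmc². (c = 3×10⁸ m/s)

γ = 1/√(1 - 0.584²) = 1.2319
mc² = 0.9 × (3×10⁸)² = 8.100×10¹⁶ J
E = γmc² = 1.2319 × 8.100×10¹⁶ = 9.978×10¹⁶ J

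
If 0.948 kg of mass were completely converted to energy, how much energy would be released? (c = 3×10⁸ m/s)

Using E = mc²:
c² = (3×10⁸)² = 9×10¹⁶ m²/s²
E = 0.948 × 9×10¹⁶ = 8.532×10¹⁶ J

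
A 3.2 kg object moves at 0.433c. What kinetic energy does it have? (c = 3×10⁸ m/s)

γ = 1/√(1 - 0.433²) = 1.1094
γ - 1 = 0.1094
KE = (γ-1)mc² = 0.1094 × 3.2 × (3×10⁸)² = 3.151×10¹⁶ J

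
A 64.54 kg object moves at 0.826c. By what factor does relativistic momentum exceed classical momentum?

p_rel = γmv, p_class = mv
Ratio = γ = 1/√(1 - 0.826²) = 1.774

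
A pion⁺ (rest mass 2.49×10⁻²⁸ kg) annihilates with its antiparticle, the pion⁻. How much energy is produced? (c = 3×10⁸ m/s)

Both particles have the same rest mass, so total mass = 2m
E = 2m·c² = 2 × 2.49×10⁻²⁸ × (3×10⁸)²
= 2 × 2.49×10⁻²⁸ × 9×10¹⁶
= 4.482×10⁻¹¹ J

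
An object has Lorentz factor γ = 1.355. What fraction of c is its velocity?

From γ = 1/√(1 - v²/c²):
1/γ² = 1/1.355² = 0.5447
v²/c² = 1 - 0.5447 = 0.4553
v/c = √(0.4553) = 0.6748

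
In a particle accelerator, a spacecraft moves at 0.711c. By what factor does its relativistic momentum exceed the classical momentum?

p_rel = γmv, p_class = mv
Ratio = γ = 1/√(1 - 0.711²)
= 1/√(0.494479) = 1.422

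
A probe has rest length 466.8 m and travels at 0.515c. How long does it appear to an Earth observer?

Proper length L₀ = 466.8 m
γ = 1/√(1 - 0.515²) = 1.1666
L = L₀/γ = 466.8/1.1666 = 400.1 m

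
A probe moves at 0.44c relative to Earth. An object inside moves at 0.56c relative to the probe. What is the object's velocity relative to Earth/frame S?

u = (u' + v)/(1 + u'v/c²)
Numerator: 0.56 + 0.44 = 1
Denominator: 1 + 0.2464 = 1.2464
u = 1/1.2464 = 0.8023c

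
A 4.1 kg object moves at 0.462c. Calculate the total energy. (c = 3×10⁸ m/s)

γ = 1/√(1 - 0.462²) = 1.12755
mc² = 4.1 × (3×10⁸)² = 3.690×10¹⁷ J
E = γmc² = 1.12755 × 3.690×10¹⁷ = 4.161×10¹⁷ J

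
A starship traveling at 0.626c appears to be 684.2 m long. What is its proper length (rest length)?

Contracted length L = 684.2 m
γ = 1/√(1 - 0.626²) = 1.28234
L₀ = γL = 1.28234 × 684.2 = 877.4 m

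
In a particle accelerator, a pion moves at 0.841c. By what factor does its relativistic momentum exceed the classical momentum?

p_rel = γmv, p_class = mv
Ratio = γ = 1/√(1 - 0.841²)
= 1/√(0.292719) = 1.848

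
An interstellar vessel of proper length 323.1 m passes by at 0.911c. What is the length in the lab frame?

Proper length L₀ = 323.1 m
γ = 1/√(1 - 0.911²) = 2.425
L = L₀/γ = 323.1/2.425 = 133.2 m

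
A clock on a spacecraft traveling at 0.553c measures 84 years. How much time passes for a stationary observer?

Proper time Δt₀ = 84 years
γ = 1/√(1 - 0.553²) = 1.200
Δt = γΔt₀ = 1.200 × 84 = 100.8 years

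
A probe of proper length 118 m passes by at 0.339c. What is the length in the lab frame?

Proper length L₀ = 118 m
γ = 1/√(1 - 0.339²) = 1.063
L = L₀/γ = 118/1.063 = 111.0 m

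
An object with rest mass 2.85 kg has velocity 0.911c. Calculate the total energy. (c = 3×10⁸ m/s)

γ = 1/√(1 - 0.911²) = 2.425
mc² = 2.85 × (3×10⁸)² = 2.565×10¹⁷ J
E = γmc² = 2.425 × 2.565×10¹⁷ = 6.220×10¹⁷ J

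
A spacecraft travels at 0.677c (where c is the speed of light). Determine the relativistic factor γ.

v/c = 0.677, so (v/c)² = 0.458329
1 - (v/c)² = 0.541671
γ = 1/√(0.541671) = 1.359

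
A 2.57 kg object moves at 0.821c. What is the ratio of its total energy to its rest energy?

E = γmc², E₀ = mc²
E/E₀ = γ = 1/√(1 - 0.821²) = 1.752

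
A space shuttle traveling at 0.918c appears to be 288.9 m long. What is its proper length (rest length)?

Contracted length L = 288.9 m
γ = 1/√(1 - 0.918²) = 2.5216
L₀ = γL = 2.5216 × 288.9 = 728.5 m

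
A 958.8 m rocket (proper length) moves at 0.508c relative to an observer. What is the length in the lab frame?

Proper length L₀ = 958.8 m
γ = 1/√(1 - 0.508²) = 1.16096
L = L₀/γ = 958.8/1.16096 = 825.9 m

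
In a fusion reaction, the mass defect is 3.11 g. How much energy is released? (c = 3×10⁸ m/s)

Convert mass defect: Δm = 3.11 g = 0.00311 kg
E = Δm·c² = 0.00311 × (3×10⁸)²
= 0.00311 × 9×10¹⁶ = 2.799×10¹⁴ J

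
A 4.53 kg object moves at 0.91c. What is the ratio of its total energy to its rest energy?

E = γmc², E₀ = mc²
E/E₀ = γ = 1/√(1 - 0.91²) = 2.412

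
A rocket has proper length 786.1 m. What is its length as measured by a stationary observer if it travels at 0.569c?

Proper length L₀ = 786.1 m
γ = 1/√(1 - 0.569²) = 1.21605
L = L₀/γ = 786.1/1.21605 = 646.4 m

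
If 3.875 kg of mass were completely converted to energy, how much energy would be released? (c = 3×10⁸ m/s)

Using E = mc²:
c² = (3×10⁸)² = 9×10¹⁶ m²/s²
E = 3.875 × 9×10¹⁶ = 3.488×10¹⁷ J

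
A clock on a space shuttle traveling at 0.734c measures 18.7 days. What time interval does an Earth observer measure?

Proper time Δt₀ = 18.7 days
γ = 1/√(1 - 0.734²) = 1.472
Δt = γΔt₀ = 1.472 × 18.7 = 27.53 days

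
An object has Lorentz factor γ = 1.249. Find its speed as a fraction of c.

From γ = 1/√(1 - v²/c²):
1/γ² = 1/1.249² = 0.64103
v²/c² = 1 - 0.64103 = 0.35897
v/c = √(0.35897) = 0.5991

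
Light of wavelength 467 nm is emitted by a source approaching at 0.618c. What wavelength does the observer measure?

β = 0.618
Wavelength Doppler factor = √(0.382/1.618) = √(0.2361) = 0.4859
λ_obs = 467 × 0.4859 = 226.9 nm (blueshift)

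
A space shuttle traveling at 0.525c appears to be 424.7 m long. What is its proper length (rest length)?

Contracted length L = 424.7 m
γ = 1/√(1 - 0.525²) = 1.175
L₀ = γL = 1.175 × 424.7 = 499.0 m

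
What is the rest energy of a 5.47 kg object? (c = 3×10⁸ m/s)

c² = (3×10⁸)² = 9.000×10¹⁶ m²/s²
E₀ = mc² = 5.47 × 9.000×10¹⁶ = 4.923×10¹⁷ J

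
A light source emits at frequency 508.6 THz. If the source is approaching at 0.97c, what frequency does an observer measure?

β = v/c = 0.97
(1+β)/(1-β) = 1.97/0.03 = 65.6667
Doppler factor = √(65.6667) = 8.103
f_obs = 508.6 × 8.103 = 4121 THz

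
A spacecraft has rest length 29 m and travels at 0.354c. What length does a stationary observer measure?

Proper length L₀ = 29 m
γ = 1/√(1 - 0.354²) = 1.0692
L = L₀/γ = 29/1.0692 = 27.12 m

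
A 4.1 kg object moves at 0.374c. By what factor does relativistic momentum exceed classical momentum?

p_rel = γmv, p_class = mv
Ratio = γ = 1/√(1 - 0.374²) = 1.078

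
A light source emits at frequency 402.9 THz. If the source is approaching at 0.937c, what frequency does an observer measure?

β = v/c = 0.937
(1+β)/(1-β) = 1.937/0.063 = 30.75
Doppler factor = √(30.75) = 5.545
f_obs = 402.9 × 5.545 = 2234 THz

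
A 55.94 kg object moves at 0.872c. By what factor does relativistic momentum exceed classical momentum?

p_rel = γmv, p_class = mv
Ratio = γ = 1/√(1 - 0.872²) = 2.043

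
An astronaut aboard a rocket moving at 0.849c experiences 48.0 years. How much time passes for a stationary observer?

Proper time Δt₀ = 48.0 years
γ = 1/√(1 - 0.849²) = 1.8925
Δt = γΔt₀ = 1.8925 × 48.0 = 90.84 years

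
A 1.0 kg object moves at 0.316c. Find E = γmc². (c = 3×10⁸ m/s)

γ = 1/√(1 - 0.316²) = 1.054
mc² = 1.0 × (3×10⁸)² = 9.000×10¹⁶ J
E = γmc² = 1.054 × 9.000×10¹⁶ = 9.486×10¹⁶ J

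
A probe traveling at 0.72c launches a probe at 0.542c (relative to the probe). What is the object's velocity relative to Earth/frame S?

u = (u' + v)/(1 + u'v/c²)
Numerator: 0.542 + 0.72 = 1.262
Denominator: 1 + 0.39024 = 1.39024
u = 1.262/1.39024 = 0.9078c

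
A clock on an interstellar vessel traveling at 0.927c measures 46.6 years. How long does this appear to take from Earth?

Proper time Δt₀ = 46.6 years
γ = 1/√(1 - 0.927²) = 2.666
Δt = γΔt₀ = 2.666 × 46.6 = 124.2 years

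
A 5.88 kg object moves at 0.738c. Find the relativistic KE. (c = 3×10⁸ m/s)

γ = 1/√(1 - 0.738²) = 1.4819
γ - 1 = 0.4819
KE = (γ-1)mc² = 0.4819 × 5.88 × (3×10⁸)² = 2.550×10¹⁷ J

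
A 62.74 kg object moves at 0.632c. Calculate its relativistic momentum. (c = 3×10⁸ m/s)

γ = 1/√(1 - 0.632²) = 1.290
v = 0.632 × 3×10⁸ = 1.896×10⁸ m/s
p = γmv = 1.290 × 62.74 × 1.896×10⁸ = 1.535×10¹⁰ kg·m/s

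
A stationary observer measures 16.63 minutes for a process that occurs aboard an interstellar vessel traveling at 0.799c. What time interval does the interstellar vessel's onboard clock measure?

Dilated time Δt = 16.63 minutes
γ = 1/√(1 - 0.799²) = 1.663
Δt₀ = Δt/γ = 16.63/1.663 = 10.00 minutes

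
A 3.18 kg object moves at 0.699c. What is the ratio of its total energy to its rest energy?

E = γmc², E₀ = mc²
E/E₀ = γ = 1/√(1 - 0.699²) = 1.398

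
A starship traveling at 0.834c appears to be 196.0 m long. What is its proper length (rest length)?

Contracted length L = 196.0 m
γ = 1/√(1 - 0.834²) = 1.812
L₀ = γL = 1.812 × 196.0 = 355.2 m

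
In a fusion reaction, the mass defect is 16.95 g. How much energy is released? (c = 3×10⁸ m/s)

Convert mass defect: Δm = 16.95 g = 0.01695 kg
E = Δm·c² = 0.01695 × (3×10⁸)²
= 0.01695 × 9×10¹⁶ = 1.526×10¹⁵ J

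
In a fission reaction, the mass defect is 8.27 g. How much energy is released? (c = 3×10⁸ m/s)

Convert mass defect: Δm = 8.27 g = 0.00827 kg
E = Δm·c² = 0.00827 × (3×10⁸)²
= 0.00827 × 9×10¹⁶ = 7.443×10¹⁴ J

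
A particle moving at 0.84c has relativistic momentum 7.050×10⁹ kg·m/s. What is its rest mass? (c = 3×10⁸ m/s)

γ = 1/√(1 - 0.84²) = 1.843
v = 0.84 × 3×10⁸ = 2.520×10⁸ m/s
m = p/(γv) = 7.050×10⁹/(1.843 × 2.520×10⁸) = 15.18 kg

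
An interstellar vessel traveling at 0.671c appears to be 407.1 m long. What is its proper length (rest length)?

Contracted length L = 407.1 m
γ = 1/√(1 - 0.671²) = 1.3487
L₀ = γL = 1.3487 × 407.1 = 549.1 m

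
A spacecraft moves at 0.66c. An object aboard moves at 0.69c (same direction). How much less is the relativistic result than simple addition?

Classical: u' + v = 0.69 + 0.66 = 1.35c
Relativistic: u = (0.69 + 0.66)/(1 + 0.4554) = 1.35/1.4554 = 0.9276c
Difference: 1.35 - 0.9276 = 0.4224c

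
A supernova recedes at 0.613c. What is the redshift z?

β = 0.613
(1+β)/(1-β) = 1.613/0.387 = 4.168
√(4.168) = 2.042
z = 2.042 - 1 = 1.042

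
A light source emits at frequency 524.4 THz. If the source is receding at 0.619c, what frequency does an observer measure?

β = v/c = 0.619
(1-β)/(1+β) = 0.381/1.619 = 0.2353
Doppler factor = √(0.2353) = 0.4851
f_obs = 524.4 × 0.4851 = 254.4 THz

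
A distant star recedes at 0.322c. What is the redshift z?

β = 0.322
(1+β)/(1-β) = 1.322/0.678 = 1.950
√(1.950) = 1.3964
z = 1.3964 - 1 = 0.3964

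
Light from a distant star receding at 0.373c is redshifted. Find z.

β = 0.373
(1+β)/(1-β) = 1.373/0.627 = 2.1898
√(2.1898) = 1.4798
z = 1.4798 - 1 = 0.4798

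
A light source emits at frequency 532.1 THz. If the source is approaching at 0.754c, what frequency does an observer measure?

β = v/c = 0.754
(1+β)/(1-β) = 1.754/0.246 = 7.130
Doppler factor = √(7.130) = 2.670
f_obs = 532.1 × 2.670 = 1421 THz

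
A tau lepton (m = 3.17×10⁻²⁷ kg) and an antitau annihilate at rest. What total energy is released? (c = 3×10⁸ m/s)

Both particles have the same rest mass, so total mass = 2m
E = 2m·c² = 2 × 3.17×10⁻²⁷ × (3×10⁸)²
= 2 × 3.17×10⁻²⁷ × 9×10¹⁶
= 5.706×10⁻¹⁰ J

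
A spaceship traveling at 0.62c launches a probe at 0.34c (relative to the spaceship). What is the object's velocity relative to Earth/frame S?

u = (u' + v)/(1 + u'v/c²)
Numerator: 0.34 + 0.62 = 0.96
Denominator: 1 + 0.2108 = 1.2108
u = 0.96/1.2108 = 0.7929c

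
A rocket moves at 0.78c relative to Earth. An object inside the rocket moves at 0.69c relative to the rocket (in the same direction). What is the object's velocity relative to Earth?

u = (u' + v)/(1 + u'v/c²)
Numerator: 0.69 + 0.78 = 1.47
Denominator: 1 + 0.5382 = 1.5382
u = 1.47/1.5382 = 0.9557c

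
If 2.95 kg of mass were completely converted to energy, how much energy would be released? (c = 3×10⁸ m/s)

Using E = mc²:
c² = (3×10⁸)² = 9×10¹⁶ m²/s²
E = 2.95 × 9×10¹⁶ = 2.655×10¹⁷ J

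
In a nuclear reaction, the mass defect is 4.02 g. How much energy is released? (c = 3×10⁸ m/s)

Convert mass defect: Δm = 4.02 g = 0.00402 kg
E = Δm·c² = 0.00402 × (3×10⁸)²
= 0.00402 × 9×10¹⁶ = 3.618×10¹⁴ J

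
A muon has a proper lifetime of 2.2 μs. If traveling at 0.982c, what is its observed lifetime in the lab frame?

Proper lifetime τ₀ = 2.2 μs
γ = 1/√(1 - 0.982²) = 5.294
τ = γτ₀ = 5.294 × 2.2 μs = 11.65 μs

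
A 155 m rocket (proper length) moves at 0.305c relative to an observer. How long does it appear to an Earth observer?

Proper length L₀ = 155 m
γ = 1/√(1 - 0.305²) = 1.050
L = L₀/γ = 155/1.050 = 147.6 m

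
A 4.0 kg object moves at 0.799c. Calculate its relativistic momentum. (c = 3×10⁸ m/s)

γ = 1/√(1 - 0.799²) = 1.663
v = 0.799 × 3×10⁸ = 2.397×10⁸ m/s
p = γmv = 1.663 × 4.0 × 2.397×10⁸ = 1.594×10⁹ kg·m/s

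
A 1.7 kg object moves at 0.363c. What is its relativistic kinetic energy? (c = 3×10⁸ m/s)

γ = 1/√(1 - 0.363²) = 1.0732
γ - 1 = 0.07320
KE = (γ-1)mc² = 0.07320 × 1.7 × (3×10⁸)² = 1.120×10¹⁶ J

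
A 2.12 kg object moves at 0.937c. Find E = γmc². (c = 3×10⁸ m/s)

γ = 1/√(1 - 0.937²) = 2.8626
mc² = 2.12 × (3×10⁸)² = 1.908×10¹⁷ J
E = γmc² = 2.8626 × 1.908×10¹⁷ = 5.462×10¹⁷ J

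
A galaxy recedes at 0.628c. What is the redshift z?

β = 0.628
(1+β)/(1-β) = 1.628/0.372 = 4.376
√(4.376) = 2.092
z = 2.092 - 1 = 1.092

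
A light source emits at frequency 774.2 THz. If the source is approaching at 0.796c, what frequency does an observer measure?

β = v/c = 0.796
(1+β)/(1-β) = 1.796/0.204 = 8.804
Doppler factor = √(8.804) = 2.967
f_obs = 774.2 × 2.967 = 2297 THz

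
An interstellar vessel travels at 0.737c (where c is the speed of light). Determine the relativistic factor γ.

v/c = 0.737, so (v/c)² = 0.543169
1 - (v/c)² = 0.456831
γ = 1/√(0.456831) = 1.480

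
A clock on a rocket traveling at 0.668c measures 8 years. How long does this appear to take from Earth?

Proper time Δt₀ = 8 years
γ = 1/√(1 - 0.668²) = 1.344
Δt = γΔt₀ = 1.344 × 8 = 10.75 years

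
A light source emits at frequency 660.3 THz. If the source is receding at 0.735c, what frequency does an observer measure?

β = v/c = 0.735
(1-β)/(1+β) = 0.265/1.735 = 0.15274
Doppler factor = √(0.15274) = 0.39082
f_obs = 660.3 × 0.39082 = 258.1 THz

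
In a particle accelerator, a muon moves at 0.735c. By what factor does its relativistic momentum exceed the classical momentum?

p_rel = γmv, p_class = mv
Ratio = γ = 1/√(1 - 0.735²)
= 1/√(0.459775) = 1.475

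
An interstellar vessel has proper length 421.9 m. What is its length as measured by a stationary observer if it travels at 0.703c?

Proper length L₀ = 421.9 m
γ = 1/√(1 - 0.703²) = 1.406
L = L₀/γ = 421.9/1.406 = 300.1 m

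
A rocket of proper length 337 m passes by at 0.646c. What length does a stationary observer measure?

Proper length L₀ = 337 m
γ = 1/√(1 - 0.646²) = 1.31004
L = L₀/γ = 337/1.31004 = 257.2 m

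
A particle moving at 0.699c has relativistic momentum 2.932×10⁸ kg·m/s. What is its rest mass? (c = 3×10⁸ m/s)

γ = 1/√(1 - 0.699²) = 1.39836
v = 0.699 × 3×10⁸ = 2.097×10⁸ m/s
m = p/(γv) = 2.932×10⁸/(1.39836 × 2.097×10⁸) = 0.9999 kg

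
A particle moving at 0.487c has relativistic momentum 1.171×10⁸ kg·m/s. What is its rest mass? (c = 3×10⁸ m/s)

γ = 1/√(1 - 0.487²) = 1.145
v = 0.487 × 3×10⁸ = 1.461×10⁸ m/s
m = p/(γv) = 1.171×10⁸/(1.145 × 1.461×10⁸) = 0.7000 kg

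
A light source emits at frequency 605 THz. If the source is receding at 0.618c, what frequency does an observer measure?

β = v/c = 0.618
(1-β)/(1+β) = 0.382/1.618 = 0.2361
Doppler factor = √(0.2361) = 0.4859
f_obs = 605 × 0.4859 = 294.0 THz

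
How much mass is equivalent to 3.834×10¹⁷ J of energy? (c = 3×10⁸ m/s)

From E = mc², we get m = E/c²
c² = (3×10⁸)² = 9×10¹⁶ m²/s²
m = 3.834×10¹⁷ / 9×10¹⁶ = 4.260 kg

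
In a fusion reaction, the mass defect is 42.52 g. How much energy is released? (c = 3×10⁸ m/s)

Convert mass defect: Δm = 42.52 g = 0.04252 kg
E = Δm·c² = 0.04252 × (3×10⁸)²
= 0.04252 × 9×10¹⁶ = 3.827×10¹⁵ J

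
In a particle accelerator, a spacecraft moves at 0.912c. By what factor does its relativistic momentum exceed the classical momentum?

p_rel = γmv, p_class = mv
Ratio = γ = 1/√(1 - 0.912²)
= 1/√(0.168256) = 2.438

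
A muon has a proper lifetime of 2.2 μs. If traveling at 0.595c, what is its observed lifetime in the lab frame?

Proper lifetime τ₀ = 2.2 μs
γ = 1/√(1 - 0.595²) = 1.244
τ = γτ₀ = 1.244 × 2.2 μs = 2.737 μs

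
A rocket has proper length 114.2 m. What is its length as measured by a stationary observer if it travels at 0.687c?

Proper length L₀ = 114.2 m
γ = 1/√(1 - 0.687²) = 1.3762
L = L₀/γ = 114.2/1.3762 = 82.98 m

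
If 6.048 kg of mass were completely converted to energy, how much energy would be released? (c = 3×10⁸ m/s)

Using E = mc²:
c² = (3×10⁸)² = 9×10¹⁶ m²/s²
E = 6.048 × 9×10¹⁶ = 5.443×10¹⁷ J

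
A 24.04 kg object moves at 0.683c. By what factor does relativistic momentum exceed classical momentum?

p_rel = γmv, p_class = mv
Ratio = γ = 1/√(1 - 0.683²) = 1.369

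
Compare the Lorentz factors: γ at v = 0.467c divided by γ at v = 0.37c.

γ₁ = 1/√(1 - 0.467²) = 1.131
γ₂ = 1/√(1 - 0.37²) = 1.076
γ₁/γ₂ = 1.131/1.076 = 1.051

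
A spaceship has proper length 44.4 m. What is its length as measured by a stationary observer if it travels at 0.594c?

Proper length L₀ = 44.4 m
γ = 1/√(1 - 0.594²) = 1.243
L = L₀/γ = 44.4/1.243 = 35.72 m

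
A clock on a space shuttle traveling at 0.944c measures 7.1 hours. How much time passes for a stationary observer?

Proper time Δt₀ = 7.1 hours
γ = 1/√(1 - 0.944²) = 3.031
Δt = γΔt₀ = 3.031 × 7.1 = 21.52 hours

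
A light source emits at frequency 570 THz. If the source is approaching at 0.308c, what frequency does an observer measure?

β = v/c = 0.308
(1+β)/(1-β) = 1.308/0.692 = 1.890173
Doppler factor = √(1.890173) = 1.37484
f_obs = 570 × 1.37484 = 783.7 THz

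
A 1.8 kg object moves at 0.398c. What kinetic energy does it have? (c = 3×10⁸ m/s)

γ = 1/√(1 - 0.398²) = 1.09005
γ - 1 = 0.09005
KE = (γ-1)mc² = 0.09005 × 1.8 × (3×10⁸)² = 1.459×10¹⁶ J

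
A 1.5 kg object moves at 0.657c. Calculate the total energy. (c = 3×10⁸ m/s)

γ = 1/√(1 - 0.657²) = 1.3265
mc² = 1.5 × (3×10⁸)² = 1.350×10¹⁷ J
E = γmc² = 1.3265 × 1.350×10¹⁷ = 1.791×10¹⁷ J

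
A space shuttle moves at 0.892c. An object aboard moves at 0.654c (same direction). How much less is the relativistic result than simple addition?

Classical: u' + v = 0.654 + 0.892 = 1.546c
Relativistic: u = (0.654 + 0.892)/(1 + 0.583368) = 1.546/1.583368 = 0.9764c
Difference: 1.546 - 0.9764 = 0.5696c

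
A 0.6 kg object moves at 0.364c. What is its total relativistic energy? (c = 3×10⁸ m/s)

γ = 1/√(1 - 0.364²) = 1.0737
mc² = 0.6 × (3×10⁸)² = 5.400×10¹⁶ J
E = γmc² = 1.0737 × 5.400×10¹⁶ = 5.798×10¹⁶ J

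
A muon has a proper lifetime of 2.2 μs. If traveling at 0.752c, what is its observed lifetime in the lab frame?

Proper lifetime τ₀ = 2.2 μs
γ = 1/√(1 - 0.752²) = 1.5171
τ = γτ₀ = 1.5171 × 2.2 μs = 3.338 μs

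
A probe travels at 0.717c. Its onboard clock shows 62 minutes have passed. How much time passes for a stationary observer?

Proper time Δt₀ = 62 minutes
γ = 1/√(1 - 0.717²) = 1.43457
Δt = γΔt₀ = 1.43457 × 62 = 88.94 minutes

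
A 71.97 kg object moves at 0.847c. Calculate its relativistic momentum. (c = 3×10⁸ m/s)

γ = 1/√(1 - 0.847²) = 1.881
v = 0.847 × 3×10⁸ = 2.541×10⁸ m/s
p = γmv = 1.881 × 71.97 × 2.541×10⁸ = 3.440×10¹⁰ kg·m/s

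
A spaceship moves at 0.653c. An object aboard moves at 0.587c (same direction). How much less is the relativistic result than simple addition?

Classical: u' + v = 0.587 + 0.653 = 1.24c
Relativistic: u = (0.587 + 0.653)/(1 + 0.383311) = 1.24/1.383311 = 0.8964c
Difference: 1.24 - 0.8964 = 0.3436c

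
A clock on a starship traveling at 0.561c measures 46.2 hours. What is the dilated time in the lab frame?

Proper time Δt₀ = 46.2 hours
γ = 1/√(1 - 0.561²) = 1.208
Δt = γΔt₀ = 1.208 × 46.2 = 55.81 hours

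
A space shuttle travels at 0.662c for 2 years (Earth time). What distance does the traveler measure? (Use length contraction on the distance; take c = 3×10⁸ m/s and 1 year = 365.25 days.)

Earth distance: d = v × t = 0.662c × 2 yr = 1.2535×10¹⁶ m
γ = 1.3342
d' = d/γ = 1.2535×10¹⁶/1.3342 = 9.395×10¹⁵ m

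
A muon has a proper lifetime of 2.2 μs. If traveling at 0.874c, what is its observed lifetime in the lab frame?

Proper lifetime τ₀ = 2.2 μs
γ = 1/√(1 - 0.874²) = 2.0579
τ = γτ₀ = 2.0579 × 2.2 μs = 4.527 μs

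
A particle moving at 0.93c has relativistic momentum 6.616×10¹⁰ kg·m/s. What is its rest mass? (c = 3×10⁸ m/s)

γ = 1/√(1 - 0.93²) = 2.7206
v = 0.93 × 3×10⁸ = 2.790×10⁸ m/s
m = p/(γv) = 6.616×10¹⁰/(2.7206 × 2.790×10⁸) = 87.16 kg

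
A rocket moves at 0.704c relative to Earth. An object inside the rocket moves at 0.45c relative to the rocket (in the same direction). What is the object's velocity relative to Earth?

u = (u' + v)/(1 + u'v/c²)
Numerator: 0.45 + 0.704 = 1.154
Denominator: 1 + 0.3168 = 1.3168
u = 1.154/1.3168 = 0.8764c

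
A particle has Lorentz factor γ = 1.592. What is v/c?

From γ = 1/√(1 - v²/c²):
1/γ² = 1/1.592² = 0.3946
v²/c² = 1 - 0.3946 = 0.6054
v/c = √(0.6054) = 0.7781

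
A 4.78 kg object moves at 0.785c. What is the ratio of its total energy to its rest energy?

E = γmc², E₀ = mc²
E/E₀ = γ = 1/√(1 - 0.785²) = 1.614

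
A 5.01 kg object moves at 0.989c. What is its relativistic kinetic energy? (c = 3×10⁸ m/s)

γ = 1/√(1 - 0.989²) = 6.7606
γ - 1 = 5.7606
KE = (γ-1)mc² = 5.7606 × 5.01 × (3×10⁸)² = 2.597×10¹⁸ J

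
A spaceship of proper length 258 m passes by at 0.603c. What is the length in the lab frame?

Proper length L₀ = 258 m
γ = 1/√(1 - 0.603²) = 1.2535
L = L₀/γ = 258/1.2535 = 205.8 m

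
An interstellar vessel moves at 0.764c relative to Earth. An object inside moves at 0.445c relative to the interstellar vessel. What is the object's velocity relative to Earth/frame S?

u = (u' + v)/(1 + u'v/c²)
Numerator: 0.445 + 0.764 = 1.209
Denominator: 1 + 0.33998 = 1.33998
u = 1.209/1.33998 = 0.9023c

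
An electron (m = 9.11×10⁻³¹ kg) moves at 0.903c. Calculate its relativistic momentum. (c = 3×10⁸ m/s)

γ = 1/√(1 - 0.903²) = 2.3275
v = 0.903 × 3×10⁸ = 2.709×10⁸ m/s
p = γmv = 2.3275 × 9.11×10⁻³¹ × 2.709×10⁸ = 5.744×10⁻²² kg·m/s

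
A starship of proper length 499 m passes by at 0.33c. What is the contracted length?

Proper length L₀ = 499 m
γ = 1/√(1 - 0.33²) = 1.05934
L = L₀/γ = 499/1.05934 = 471.0 m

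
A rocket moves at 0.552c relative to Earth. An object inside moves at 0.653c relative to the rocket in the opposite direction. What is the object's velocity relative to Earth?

Object's velocity in rocket frame is u' = -0.653c
u = (u' + v)/(1 + u'v/c²) = (v - 0.653)/(1 - 0.653·v/c²)
Numerator: 0.552 - 0.653 = -0.101
Denominator: 1 - 0.360456 = 0.639544
u = -0.101/0.639544 = -0.1579c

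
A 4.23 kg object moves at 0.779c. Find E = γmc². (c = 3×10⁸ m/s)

γ = 1/√(1 - 0.779²) = 1.595
mc² = 4.23 × (3×10⁸)² = 3.807×10¹⁷ J
E = γmc² = 1.595 × 3.807×10¹⁷ = 6.072×10¹⁷ J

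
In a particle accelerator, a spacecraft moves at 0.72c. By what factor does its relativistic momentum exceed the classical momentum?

p_rel = γmv, p_class = mv
Ratio = γ = 1/√(1 - 0.72²)
= 1/√(0.4816) = 1.441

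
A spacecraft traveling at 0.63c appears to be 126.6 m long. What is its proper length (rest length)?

Contracted length L = 126.6 m
γ = 1/√(1 - 0.63²) = 1.2877
L₀ = γL = 1.2877 × 126.6 = 163.0 m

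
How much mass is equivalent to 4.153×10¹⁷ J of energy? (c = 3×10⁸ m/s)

From E = mc², we get m = E/c²
c² = (3×10⁸)² = 9×10¹⁶ m²/s²
m = 4.153×10¹⁷ / 9×10¹⁶ = 4.614 kg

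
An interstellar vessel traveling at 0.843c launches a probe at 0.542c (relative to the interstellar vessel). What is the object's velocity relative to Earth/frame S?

u = (u' + v)/(1 + u'v/c²)
Numerator: 0.542 + 0.843 = 1.385
Denominator: 1 + 0.456906 = 1.456906
u = 1.385/1.456906 = 0.9506c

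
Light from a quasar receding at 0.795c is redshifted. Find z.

β = 0.795
(1+β)/(1-β) = 1.795/0.205 = 8.756
√(8.756) = 2.959
z = 2.959 - 1 = 1.959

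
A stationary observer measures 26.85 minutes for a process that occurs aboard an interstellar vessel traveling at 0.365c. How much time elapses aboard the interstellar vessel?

Dilated time Δt = 26.85 minutes
γ = 1/√(1 - 0.365²) = 1.074
Δt₀ = Δt/γ = 26.85/1.074 = 25.00 minutes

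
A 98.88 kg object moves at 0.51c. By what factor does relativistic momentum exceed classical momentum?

p_rel = γmv, p_class = mv
Ratio = γ = 1/√(1 - 0.51²) = 1.163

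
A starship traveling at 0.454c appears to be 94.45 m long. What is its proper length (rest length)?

Contracted length L = 94.45 m
γ = 1/√(1 - 0.454²) = 1.122
L₀ = γL = 1.122 × 94.45 = 106.0 m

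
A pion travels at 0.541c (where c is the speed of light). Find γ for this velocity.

v/c = 0.541, so (v/c)² = 0.292681
1 - (v/c)² = 0.707319
γ = 1/√(0.707319) = 1.189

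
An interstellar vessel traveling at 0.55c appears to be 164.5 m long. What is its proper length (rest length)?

Contracted length L = 164.5 m
γ = 1/√(1 - 0.55²) = 1.1974
L₀ = γL = 1.1974 × 164.5 = 197.0 m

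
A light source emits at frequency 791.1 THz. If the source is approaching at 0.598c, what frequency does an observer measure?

β = v/c = 0.598
(1+β)/(1-β) = 1.598/0.402 = 3.975
Doppler factor = √(3.975) = 1.994
f_obs = 791.1 × 1.994 = 1577 THz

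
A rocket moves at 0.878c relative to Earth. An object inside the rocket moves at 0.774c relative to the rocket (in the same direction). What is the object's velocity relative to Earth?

u = (u' + v)/(1 + u'v/c²)
Numerator: 0.774 + 0.878 = 1.652
Denominator: 1 + 0.679572 = 1.679572
u = 1.652/1.679572 = 0.9836c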